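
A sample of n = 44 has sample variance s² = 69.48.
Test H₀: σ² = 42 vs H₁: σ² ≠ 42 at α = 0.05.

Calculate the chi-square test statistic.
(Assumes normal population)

df = n - 1 = 43
χ² = (n-1)s²/σ₀² = 43×69.48/42 = 71.1343
Critical values: χ²_{0.975,43} = 26.785, χ²_{0.025,43} = 62.990
Rejection region: χ² < 26.785 or χ² > 62.990
Decision: reject H₀

Answer: χ² = 71.1343, reject H₀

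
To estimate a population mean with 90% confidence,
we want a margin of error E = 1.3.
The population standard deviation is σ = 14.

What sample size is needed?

Answer: n = 314

Derivation:
z_0.05 = 1.645
n = (z×σ/E)² = (1.645×14/1.3)²
n = 313.8349
Round up: n = 314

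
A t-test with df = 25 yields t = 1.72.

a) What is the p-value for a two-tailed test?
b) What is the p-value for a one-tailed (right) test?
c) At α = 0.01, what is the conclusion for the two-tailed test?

Answer: a) 0.0978, b) 0.0489, c) fail to reject H₀

Derivation:
Using t-distribution with df = 25:
a) Two-tailed: p = 2×P(T > 1.72) = 0.0978
b) One-tailed: p = P(T > 1.72) = 0.0489
c) 0.0978 ≥ 0.01, fail to reject H₀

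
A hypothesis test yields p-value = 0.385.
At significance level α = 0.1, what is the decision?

Answer: fail to reject H₀

Derivation:
Compare p-value to α:
0.385 ≥ 0.1
Decision: fail to reject H₀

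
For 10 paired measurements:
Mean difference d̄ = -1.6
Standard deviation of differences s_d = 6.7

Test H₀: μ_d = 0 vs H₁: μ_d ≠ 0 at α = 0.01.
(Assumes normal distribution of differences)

Answer: t = -0.7552, fail to reject H₀

Derivation:
df = n - 1 = 9
SE = s_d/√n = 6.7/√10 = 2.1187
t = d̄/SE = -1.6/2.1187 = -0.7552
Critical value: t_{0.005,9} = ±3.250
p-value ≈ 0.4694
Decision: fail to reject H₀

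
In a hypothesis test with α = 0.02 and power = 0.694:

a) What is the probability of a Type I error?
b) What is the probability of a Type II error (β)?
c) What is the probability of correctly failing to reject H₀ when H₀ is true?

Answer: a) 0.02, b) 0.306, c) 0.98

Derivation:
a) Type I error probability = α = 0.02
b) Power = P(reject H₀ | H₁ true) = 1 - β = 0.694, so Type II error probability = β = 1 - Power = 0.306
c) P(fail to reject H₀ | H₀ true) = 1 - α = 0.98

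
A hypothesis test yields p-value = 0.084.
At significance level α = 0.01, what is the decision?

Compare p-value to α:
0.084 ≥ 0.01
Decision: fail to reject H₀

Answer: fail to reject H₀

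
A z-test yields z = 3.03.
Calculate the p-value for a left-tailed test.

For z = 3.03:
p = P(Z < 3.03) = Φ(3.03) = 0.9988

Answer: p-value ≈ 0.9988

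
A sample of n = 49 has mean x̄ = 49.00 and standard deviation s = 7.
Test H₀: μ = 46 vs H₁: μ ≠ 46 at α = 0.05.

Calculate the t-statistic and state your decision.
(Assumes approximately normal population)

Answer: t = 3.0000, reject H₀

Derivation:
df = n - 1 = 48
SE = s/√n = 7/√49 = 1.0000
t = (x̄ - μ₀)/SE = (49.00 - 46)/1.0000 = 3.0000
Critical value: t_{0.025,48} = ±2.011
p-value ≈ 0.0043
Decision: reject H₀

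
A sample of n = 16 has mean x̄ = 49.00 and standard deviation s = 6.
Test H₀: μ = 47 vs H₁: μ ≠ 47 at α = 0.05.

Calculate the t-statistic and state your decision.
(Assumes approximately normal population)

df = n - 1 = 15
SE = s/√n = 6/√16 = 1.5000
t = (x̄ - μ₀)/SE = (49.00 - 47)/1.5000 = 1.3333
Critical value: t_{0.025,15} = ±2.131
p-value ≈ 0.2023
Decision: fail to reject H₀

Answer: t = 1.3333, fail to reject H₀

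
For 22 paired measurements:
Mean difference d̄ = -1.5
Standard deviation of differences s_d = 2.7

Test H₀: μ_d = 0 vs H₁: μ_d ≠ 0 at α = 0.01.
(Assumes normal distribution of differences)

df = n - 1 = 21
SE = s_d/√n = 2.7/√22 = 0.5756
t = d̄/SE = -1.5/0.5756 = -2.6060
Critical value: t_{0.005,21} = ±2.831
p-value ≈ 0.0165
Decision: fail to reject H₀

Answer: t = -2.6060, fail to reject H₀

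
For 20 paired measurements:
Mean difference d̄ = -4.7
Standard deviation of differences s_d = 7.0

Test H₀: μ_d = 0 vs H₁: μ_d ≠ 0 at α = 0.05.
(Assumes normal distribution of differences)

Answer: t = -3.0028, reject H₀

Derivation:
df = n - 1 = 19
SE = s_d/√n = 7.0/√20 = 1.5652
t = d̄/SE = -4.7/1.5652 = -3.0028
Critical value: t_{0.025,19} = ±2.093
p-value ≈ 0.0073
Decision: reject H₀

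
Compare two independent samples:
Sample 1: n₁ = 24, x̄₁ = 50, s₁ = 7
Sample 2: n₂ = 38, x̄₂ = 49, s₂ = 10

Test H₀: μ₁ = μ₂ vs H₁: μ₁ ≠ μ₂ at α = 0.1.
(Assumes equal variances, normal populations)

Answer: t = 0.4276, fail to reject H₀

Derivation:
Pooled variance: s²_p = [23×7² + 37×10²]/(60) = 80.4500
s_p = 8.9694
SE = s_p×√(1/n₁ + 1/n₂) = 8.9694×√(1/24 + 1/38) = 2.3386
t = (x̄₁ - x̄₂)/SE = (50 - 49)/2.3386 = 0.4276
df = 60, t-critical = ±1.671
Decision: fail to reject H₀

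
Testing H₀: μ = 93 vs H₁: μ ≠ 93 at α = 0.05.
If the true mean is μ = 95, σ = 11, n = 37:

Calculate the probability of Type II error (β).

SE = σ/√n = 11/√37 = 1.8084
Critical values: μ₀ ± z_0.025×SE = 93 ± 1.960×1.8084
Acceptance region: (89.4555, 96.5445)
Under H₁ (μ = 95): z_high = (96.5445 - 95)/1.8084 = 0.8541, z_low = (89.4555 - 95)/1.8084 = -3.0660
β = P(not reject | H₁) = Φ(0.8541) - Φ(-3.0660) ≈ 0.8024

Answer: β ≈ 0.8024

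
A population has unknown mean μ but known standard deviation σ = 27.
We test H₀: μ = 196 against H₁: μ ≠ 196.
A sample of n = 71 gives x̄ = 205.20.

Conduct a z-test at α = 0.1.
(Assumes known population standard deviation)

Answer: z = 2.8711, reject H₀

Derivation:
Standard error: SE = σ/√n = 27/√71 = 3.2043
z-statistic: z = (x̄ - μ₀)/SE = (205.20 - 196)/3.2043 = 2.8711
Critical value: ±1.645
p-value = 0.0041
Decision: reject H₀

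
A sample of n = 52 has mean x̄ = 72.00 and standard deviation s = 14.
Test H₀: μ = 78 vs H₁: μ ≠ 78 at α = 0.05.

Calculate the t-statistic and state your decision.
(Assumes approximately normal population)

Answer: t = -3.0904, reject H₀

Derivation:
df = n - 1 = 51
SE = s/√n = 14/√52 = 1.9415
t = (x̄ - μ₀)/SE = (72.00 - 78)/1.9415 = -3.0904
Critical value: t_{0.025,51} = ±2.008
p-value ≈ 0.0032
Decision: reject H₀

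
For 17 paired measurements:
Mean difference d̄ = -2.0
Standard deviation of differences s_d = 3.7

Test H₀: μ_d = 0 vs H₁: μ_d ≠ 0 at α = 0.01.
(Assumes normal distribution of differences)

Answer: t = -2.2287, fail to reject H₀

Derivation:
df = n - 1 = 16
SE = s_d/√n = 3.7/√17 = 0.8974
t = d̄/SE = -2.0/0.8974 = -2.2287
Critical value: t_{0.005,16} = ±2.921
p-value ≈ 0.0405
Decision: fail to reject H₀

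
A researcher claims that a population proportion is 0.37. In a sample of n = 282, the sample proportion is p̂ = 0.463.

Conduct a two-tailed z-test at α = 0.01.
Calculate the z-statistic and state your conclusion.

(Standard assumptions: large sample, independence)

Answer: z = 3.2347, reject H₀

Derivation:
H₀: p = 0.37, H₁: p ≠ 0.37
Standard error: SE = √(p₀(1-p₀)/n) = √(0.37×0.63/282) = 0.028751
z-statistic: z = (p̂ - p₀)/SE = (0.463 - 0.37)/0.028751 = 3.2347
Critical value: z_0.005 = ±2.576
p-value = 0.0012
Decision: reject H₀ at α = 0.01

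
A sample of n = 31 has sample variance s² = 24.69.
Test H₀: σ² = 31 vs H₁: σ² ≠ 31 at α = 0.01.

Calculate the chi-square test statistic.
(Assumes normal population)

df = n - 1 = 30
χ² = (n-1)s²/σ₀² = 30×24.69/31 = 23.8935
Critical values: χ²_{0.995,30} = 13.787, χ²_{0.005,30} = 53.672
Rejection region: χ² < 13.787 or χ² > 53.672
Decision: fail to reject H₀

Answer: χ² = 23.8935, fail to reject H₀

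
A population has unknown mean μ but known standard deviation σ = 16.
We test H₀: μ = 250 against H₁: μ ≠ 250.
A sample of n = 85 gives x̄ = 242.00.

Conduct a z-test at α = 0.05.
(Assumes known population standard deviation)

Answer: z = -4.6099, reject H₀

Derivation:
Standard error: SE = σ/√n = 16/√85 = 1.7354
z-statistic: z = (x̄ - μ₀)/SE = (242.00 - 250)/1.7354 = -4.6099
Critical value: ±1.960
p-value < 0.0001
Decision: reject H₀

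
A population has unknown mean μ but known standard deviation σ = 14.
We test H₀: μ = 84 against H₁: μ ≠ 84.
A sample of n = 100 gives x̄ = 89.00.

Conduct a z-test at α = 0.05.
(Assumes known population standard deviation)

Answer: z = 3.5714, reject H₀

Derivation:
Standard error: SE = σ/√n = 14/√100 = 1.4000
z-statistic: z = (x̄ - μ₀)/SE = (89.00 - 84)/1.4000 = 3.5714
Critical value: ±1.960
p-value = 0.0004
Decision: reject H₀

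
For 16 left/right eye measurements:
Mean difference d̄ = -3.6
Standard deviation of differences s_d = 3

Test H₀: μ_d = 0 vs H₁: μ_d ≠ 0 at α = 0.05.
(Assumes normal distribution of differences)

Answer: t = -4.8000, reject H₀

Derivation:
df = n - 1 = 15
SE = s_d/√n = 3/√16 = 0.7500
t = d̄/SE = -3.6/0.7500 = -4.8000
Critical value: t_{0.025,15} = ±2.131
p-value ≈ 0.0002
Decision: reject H₀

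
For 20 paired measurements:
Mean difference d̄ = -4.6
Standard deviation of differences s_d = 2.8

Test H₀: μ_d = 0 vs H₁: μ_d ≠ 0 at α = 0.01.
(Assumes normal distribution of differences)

df = n - 1 = 19
SE = s_d/√n = 2.8/√20 = 0.6261
t = d̄/SE = -4.6/0.6261 = -7.3471
Critical value: t_{0.005,19} = ±2.861
p-value < 0.0001
Decision: reject H₀

Answer: t = -7.3471, reject H₀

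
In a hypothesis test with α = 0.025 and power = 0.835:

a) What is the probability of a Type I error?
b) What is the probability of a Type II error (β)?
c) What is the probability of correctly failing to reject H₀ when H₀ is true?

Answer: a) 0.025, b) 0.165, c) 0.975

Derivation:
a) Type I error probability = α = 0.025
b) Power = P(reject H₀ | H₁ true) = 1 - β = 0.835, so Type II error probability = β = 1 - Power = 0.165
c) P(fail to reject H₀ | H₀ true) = 1 - α = 0.975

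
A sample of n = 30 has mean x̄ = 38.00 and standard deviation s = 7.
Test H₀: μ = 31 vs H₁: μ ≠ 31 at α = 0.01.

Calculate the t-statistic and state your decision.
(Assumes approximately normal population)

df = n - 1 = 29
SE = s/√n = 7/√30 = 1.2780
t = (x̄ - μ₀)/SE = (38.00 - 31)/1.2780 = 5.4773
Critical value: t_{0.005,29} = ±2.756
p-value < 0.0001
Decision: reject H₀

Answer: t = 5.4773, reject H₀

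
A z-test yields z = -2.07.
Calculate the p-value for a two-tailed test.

For z = -2.07:
p = 2×P(Z > |-2.07|) = 2×(1 - Φ(2.07)) = 0.0385

Answer: p-value ≈ 0.0385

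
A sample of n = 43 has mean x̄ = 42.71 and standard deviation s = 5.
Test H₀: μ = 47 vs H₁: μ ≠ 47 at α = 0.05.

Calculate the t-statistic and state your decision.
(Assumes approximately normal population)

df = n - 1 = 42
SE = s/√n = 5/√43 = 0.7625
t = (x̄ - μ₀)/SE = (42.71 - 47)/0.7625 = -5.6262
Critical value: t_{0.025,42} = ±2.018
p-value < 0.0001
Decision: reject H₀

Answer: t = -5.6262, reject H₀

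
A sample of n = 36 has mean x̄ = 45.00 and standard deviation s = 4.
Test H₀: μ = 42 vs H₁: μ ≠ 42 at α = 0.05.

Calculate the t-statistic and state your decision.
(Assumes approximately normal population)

Answer: t = 4.4998, reject H₀

Derivation:
df = n - 1 = 35
SE = s/√n = 4/√36 = 0.6667
t = (x̄ - μ₀)/SE = (45.00 - 42)/0.6667 = 4.4998
Critical value: t_{0.025,35} = ±2.030
p-value ≈ 0.0001
Decision: reject H₀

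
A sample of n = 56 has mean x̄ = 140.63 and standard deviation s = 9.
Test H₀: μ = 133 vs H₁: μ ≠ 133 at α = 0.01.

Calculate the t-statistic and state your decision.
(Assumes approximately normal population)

Answer: t = 6.3441, reject H₀

Derivation:
df = n - 1 = 55
SE = s/√n = 9/√56 = 1.2027
t = (x̄ - μ₀)/SE = (140.63 - 133)/1.2027 = 6.3441
Critical value: t_{0.005,55} = ±2.668
p-value < 0.0001
Decision: reject H₀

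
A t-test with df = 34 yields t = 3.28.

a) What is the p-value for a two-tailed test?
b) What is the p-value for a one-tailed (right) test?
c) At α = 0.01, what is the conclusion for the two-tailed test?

Using t-distribution with df = 34:
a) Two-tailed: p = 2×P(T > 3.28) = 0.0024
b) One-tailed: p = P(T > 3.28) = 0.0012
c) 0.0024 < 0.01, reject H₀

Answer: a) 0.0024, b) 0.0012, c) reject H₀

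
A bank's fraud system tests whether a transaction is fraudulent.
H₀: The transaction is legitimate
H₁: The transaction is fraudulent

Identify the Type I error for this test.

Answer: Blocking a legitimate transaction as fraud

Derivation:
Type I error: rejecting H₀ when it is actually true (false positive).
Type II error: failing to reject H₀ when H₁ is actually true (false negative).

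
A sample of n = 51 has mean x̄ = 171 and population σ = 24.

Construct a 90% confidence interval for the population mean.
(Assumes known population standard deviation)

Answer: (165.4716, 176.5284)

Derivation:
Confidence level: 90%, α = 0.1
z_0.05 = 1.645
SE = σ/√n = 24/√51 = 3.3607
Margin of error = 1.645 × 3.3607 = 5.5284
CI: x̄ ± margin = 171 ± 5.5284
CI: (165.4716, 176.5284)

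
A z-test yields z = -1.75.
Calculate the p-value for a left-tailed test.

Answer: p-value ≈ 0.0401

Derivation:
For z = -1.75:
p = P(Z < -1.75) = Φ(-1.75) = 0.0401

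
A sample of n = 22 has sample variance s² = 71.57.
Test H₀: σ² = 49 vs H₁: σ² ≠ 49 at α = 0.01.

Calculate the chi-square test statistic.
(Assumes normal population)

df = n - 1 = 21
χ² = (n-1)s²/σ₀² = 21×71.57/49 = 30.6729
Critical values: χ²_{0.995,21} = 8.034, χ²_{0.005,21} = 41.401
Rejection region: χ² < 8.034 or χ² > 41.401
Decision: fail to reject H₀

Answer: χ² = 30.6729, fail to reject H₀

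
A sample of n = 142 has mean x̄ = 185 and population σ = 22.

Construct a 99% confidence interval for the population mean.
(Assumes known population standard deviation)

Confidence level: 99%, α = 0.01
z_0.005 = 2.576
SE = σ/√n = 22/√142 = 1.8462
Margin of error = 2.576 × 1.8462 = 4.7558
CI: x̄ ± margin = 185 ± 4.7558
CI: (180.2442, 189.7558)

Answer: (180.2442, 189.7558)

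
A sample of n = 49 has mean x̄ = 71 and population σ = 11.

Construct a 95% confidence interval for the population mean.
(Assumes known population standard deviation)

Confidence level: 95%, α = 0.05
z_0.025 = 1.960
SE = σ/√n = 11/√49 = 1.5714
Margin of error = 1.960 × 1.5714 = 3.0799
CI: x̄ ± margin = 71 ± 3.0799
CI: (67.9201, 74.0799)

Answer: (67.9201, 74.0799)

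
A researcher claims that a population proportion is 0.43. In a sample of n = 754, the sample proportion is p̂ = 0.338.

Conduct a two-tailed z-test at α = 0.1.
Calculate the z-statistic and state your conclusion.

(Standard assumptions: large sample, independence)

H₀: p = 0.43, H₁: p ≠ 0.43
Standard error: SE = √(p₀(1-p₀)/n) = √(0.43×0.57/754) = 0.018030
z-statistic: z = (p̂ - p₀)/SE = (0.338 - 0.43)/0.018030 = -5.1026
Critical value: z_0.05 = ±1.645
p-value < 0.0001
Decision: reject H₀ at α = 0.1

Answer: z = -5.1026, reject H₀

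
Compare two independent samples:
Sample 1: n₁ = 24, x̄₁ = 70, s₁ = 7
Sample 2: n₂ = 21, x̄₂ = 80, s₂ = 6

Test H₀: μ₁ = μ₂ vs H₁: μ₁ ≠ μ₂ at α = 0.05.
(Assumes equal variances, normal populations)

Pooled variance: s²_p = [23×7² + 20×6²]/(43) = 42.9535
s_p = 6.5539
SE = s_p×√(1/n₁ + 1/n₂) = 6.5539×√(1/24 + 1/21) = 1.9584
t = (x̄₁ - x̄₂)/SE = (70 - 80)/1.9584 = -5.1062
df = 43, t-critical = ±2.017
Decision: reject H₀

Answer: t = -5.1062, reject H₀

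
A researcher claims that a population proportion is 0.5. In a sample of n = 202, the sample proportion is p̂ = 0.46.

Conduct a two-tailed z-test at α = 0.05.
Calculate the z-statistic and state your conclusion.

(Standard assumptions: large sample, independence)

H₀: p = 0.5, H₁: p ≠ 0.5
Standard error: SE = √(p₀(1-p₀)/n) = √(0.5×0.5/202) = 0.035180
z-statistic: z = (p̂ - p₀)/SE = (0.46 - 0.5)/0.035180 = -1.1370
Critical value: z_0.025 = ±1.960
p-value = 0.2555
Decision: fail to reject H₀ at α = 0.05

Answer: z = -1.1370, fail to reject H₀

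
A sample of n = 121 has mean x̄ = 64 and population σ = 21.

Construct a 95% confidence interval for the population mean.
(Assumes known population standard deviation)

Confidence level: 95%, α = 0.05
z_0.025 = 1.960
SE = σ/√n = 21/√121 = 1.9091
Margin of error = 1.960 × 1.9091 = 3.7418
CI: x̄ ± margin = 64 ± 3.7418
CI: (60.2582, 67.7418)

Answer: (60.2582, 67.7418)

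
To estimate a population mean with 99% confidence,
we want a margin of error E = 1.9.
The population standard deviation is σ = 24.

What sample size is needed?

z_0.005 = 2.576
n = (z×σ/E)² = (2.576×24/1.9)²
n = 1058.7831
Round up: n = 1059

Answer: n = 1059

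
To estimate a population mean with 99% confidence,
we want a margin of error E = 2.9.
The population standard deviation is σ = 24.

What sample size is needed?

Answer: n = 455

Derivation:
z_0.005 = 2.576
n = (z×σ/E)² = (2.576×24/2.9)²
n = 454.4836
Round up: n = 455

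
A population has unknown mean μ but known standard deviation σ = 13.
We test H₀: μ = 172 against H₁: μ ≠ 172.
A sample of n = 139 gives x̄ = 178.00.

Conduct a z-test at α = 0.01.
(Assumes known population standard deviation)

Standard error: SE = σ/√n = 13/√139 = 1.1026
z-statistic: z = (x̄ - μ₀)/SE = (178.00 - 172)/1.1026 = 5.4417
Critical value: ±2.576
p-value < 0.0001
Decision: reject H₀

Answer: z = 5.4417, reject H₀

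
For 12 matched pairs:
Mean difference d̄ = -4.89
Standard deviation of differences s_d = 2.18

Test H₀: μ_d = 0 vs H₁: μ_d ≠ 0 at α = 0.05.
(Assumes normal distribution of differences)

Answer: t = -7.7705, reject H₀

Derivation:
df = n - 1 = 11
SE = s_d/√n = 2.18/√12 = 0.6293
t = d̄/SE = -4.89/0.6293 = -7.7705
Critical value: t_{0.025,11} = ±2.201
p-value < 0.0001
Decision: reject H₀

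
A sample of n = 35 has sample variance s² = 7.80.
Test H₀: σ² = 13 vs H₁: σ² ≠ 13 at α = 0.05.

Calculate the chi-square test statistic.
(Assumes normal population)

df = n - 1 = 34
χ² = (n-1)s²/σ₀² = 34×7.80/13 = 20.4000
Critical values: χ²_{0.975,34} = 19.806, χ²_{0.025,34} = 51.966
Rejection region: χ² < 19.806 or χ² > 51.966
Decision: fail to reject H₀

Answer: χ² = 20.4000, fail to reject H₀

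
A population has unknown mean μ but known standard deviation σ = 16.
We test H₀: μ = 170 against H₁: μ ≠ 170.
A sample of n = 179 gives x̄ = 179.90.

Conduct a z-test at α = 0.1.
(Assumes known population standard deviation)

Answer: z = 8.2783, reject H₀

Derivation:
Standard error: SE = σ/√n = 16/√179 = 1.1959
z-statistic: z = (x̄ - μ₀)/SE = (179.90 - 170)/1.1959 = 8.2783
Critical value: ±1.645
p-value < 0.0001
Decision: reject H₀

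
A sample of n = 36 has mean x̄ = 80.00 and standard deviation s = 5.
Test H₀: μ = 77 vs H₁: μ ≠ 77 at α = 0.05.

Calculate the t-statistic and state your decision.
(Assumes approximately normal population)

df = n - 1 = 35
SE = s/√n = 5/√36 = 0.8333
t = (x̄ - μ₀)/SE = (80.00 - 77)/0.8333 = 3.6001
Critical value: t_{0.025,35} = ±2.030
p-value ≈ 0.0010
Decision: reject H₀

Answer: t = 3.6001, reject H₀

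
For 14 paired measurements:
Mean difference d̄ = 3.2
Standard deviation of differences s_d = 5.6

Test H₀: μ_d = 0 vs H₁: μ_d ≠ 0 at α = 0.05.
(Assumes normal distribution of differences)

Answer: t = 2.1380, fail to reject H₀

Derivation:
df = n - 1 = 13
SE = s_d/√n = 5.6/√14 = 1.4967
t = d̄/SE = 3.2/1.4967 = 2.1380
Critical value: t_{0.025,13} = ±2.160
p-value ≈ 0.0521
Decision: fail to reject H₀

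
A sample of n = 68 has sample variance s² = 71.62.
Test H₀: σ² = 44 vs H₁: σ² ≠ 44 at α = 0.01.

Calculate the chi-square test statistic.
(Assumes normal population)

df = n - 1 = 67
χ² = (n-1)s²/σ₀² = 67×71.62/44 = 109.0577
Critical values: χ²_{0.995,67} = 40.935, χ²_{0.005,67} = 100.554
Rejection region: χ² < 40.935 or χ² > 100.554
Decision: reject H₀

Answer: χ² = 109.0577, reject H₀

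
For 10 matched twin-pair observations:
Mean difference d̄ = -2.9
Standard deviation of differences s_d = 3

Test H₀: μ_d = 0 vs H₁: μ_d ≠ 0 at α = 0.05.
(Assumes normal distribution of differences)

Answer: t = -3.0568, reject H₀

Derivation:
df = n - 1 = 9
SE = s_d/√n = 3/√10 = 0.9487
t = d̄/SE = -2.9/0.9487 = -3.0568
Critical value: t_{0.025,9} = ±2.262
p-value ≈ 0.0136
Decision: reject H₀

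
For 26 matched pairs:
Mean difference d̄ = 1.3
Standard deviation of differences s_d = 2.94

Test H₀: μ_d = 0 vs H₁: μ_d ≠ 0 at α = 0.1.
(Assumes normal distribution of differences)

Answer: t = 2.2546, reject H₀

Derivation:
df = n - 1 = 25
SE = s_d/√n = 2.94/√26 = 0.5766
t = d̄/SE = 1.3/0.5766 = 2.2546
Critical value: t_{0.05,25} = ±1.708
p-value ≈ 0.0332
Decision: reject H₀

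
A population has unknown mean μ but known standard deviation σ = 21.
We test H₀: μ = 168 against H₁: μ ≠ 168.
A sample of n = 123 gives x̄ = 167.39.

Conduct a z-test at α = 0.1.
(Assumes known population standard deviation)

Standard error: SE = σ/√n = 21/√123 = 1.8935
z-statistic: z = (x̄ - μ₀)/SE = (167.39 - 168)/1.8935 = -0.3222
Critical value: ±1.645
p-value = 0.7473
Decision: fail to reject H₀

Answer: z = -0.3222, fail to reject H₀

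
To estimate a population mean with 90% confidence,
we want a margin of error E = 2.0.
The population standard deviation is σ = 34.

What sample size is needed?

z_0.05 = 1.645
n = (z×σ/E)² = (1.645×34/2.0)²
n = 782.0412
Round up: n = 783

Answer: n = 783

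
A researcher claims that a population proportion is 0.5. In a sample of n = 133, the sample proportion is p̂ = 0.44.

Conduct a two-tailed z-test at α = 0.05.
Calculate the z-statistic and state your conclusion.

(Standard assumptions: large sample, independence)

Answer: z = -1.3839, fail to reject H₀

Derivation:
H₀: p = 0.5, H₁: p ≠ 0.5
Standard error: SE = √(p₀(1-p₀)/n) = √(0.5×0.5/133) = 0.043355
z-statistic: z = (p̂ - p₀)/SE = (0.44 - 0.5)/0.043355 = -1.3839
Critical value: z_0.025 = ±1.960
p-value = 0.1664
Decision: fail to reject H₀ at α = 0.05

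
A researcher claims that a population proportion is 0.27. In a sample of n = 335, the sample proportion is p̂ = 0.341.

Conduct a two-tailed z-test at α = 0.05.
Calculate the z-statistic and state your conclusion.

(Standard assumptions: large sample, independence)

H₀: p = 0.27, H₁: p ≠ 0.27
Standard error: SE = √(p₀(1-p₀)/n) = √(0.27×0.73/335) = 0.024256
z-statistic: z = (p̂ - p₀)/SE = (0.341 - 0.27)/0.024256 = 2.9271
Critical value: z_0.025 = ±1.960
p-value = 0.0034
Decision: reject H₀ at α = 0.05

Answer: z = 2.9271, reject H₀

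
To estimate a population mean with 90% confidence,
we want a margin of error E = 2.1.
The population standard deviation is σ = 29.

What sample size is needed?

Answer: n = 517

Derivation:
z_0.05 = 1.645
n = (z×σ/E)² = (1.645×29/2.1)²
n = 516.0469
Round up: n = 517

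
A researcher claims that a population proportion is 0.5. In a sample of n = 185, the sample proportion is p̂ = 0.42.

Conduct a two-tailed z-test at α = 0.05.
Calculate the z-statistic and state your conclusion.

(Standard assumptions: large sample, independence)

H₀: p = 0.5, H₁: p ≠ 0.5
Standard error: SE = √(p₀(1-p₀)/n) = √(0.5×0.5/185) = 0.036761
z-statistic: z = (p̂ - p₀)/SE = (0.42 - 0.5)/0.036761 = -2.1762
Critical value: z_0.025 = ±1.960
p-value = 0.0295
Decision: reject H₀ at α = 0.05

Answer: z = -2.1762, reject H₀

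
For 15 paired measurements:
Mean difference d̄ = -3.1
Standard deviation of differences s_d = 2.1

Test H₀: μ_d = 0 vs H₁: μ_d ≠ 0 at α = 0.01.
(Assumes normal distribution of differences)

df = n - 1 = 14
SE = s_d/√n = 2.1/√15 = 0.5422
t = d̄/SE = -3.1/0.5422 = -5.7174
Critical value: t_{0.005,14} = ±2.977
p-value ≈ 0.0001
Decision: reject H₀

Answer: t = -5.7174, reject H₀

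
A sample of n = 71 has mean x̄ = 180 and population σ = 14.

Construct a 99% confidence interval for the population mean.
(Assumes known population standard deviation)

Confidence level: 99%, α = 0.01
z_0.005 = 2.576
SE = σ/√n = 14/√71 = 1.6615
Margin of error = 2.576 × 1.6615 = 4.2800
CI: x̄ ± margin = 180 ± 4.2800
CI: (175.7200, 184.2800)

Answer: (175.7200, 184.2800)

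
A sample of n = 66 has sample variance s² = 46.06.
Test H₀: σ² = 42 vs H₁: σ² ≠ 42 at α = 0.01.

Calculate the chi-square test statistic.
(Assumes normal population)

Answer: χ² = 71.2833, fail to reject H₀

Derivation:
df = n - 1 = 65
χ² = (n-1)s²/σ₀² = 65×46.06/42 = 71.2833
Critical values: χ²_{0.995,65} = 39.383, χ²_{0.005,65} = 98.105
Rejection region: χ² < 39.383 or χ² > 98.105
Decision: fail to reject H₀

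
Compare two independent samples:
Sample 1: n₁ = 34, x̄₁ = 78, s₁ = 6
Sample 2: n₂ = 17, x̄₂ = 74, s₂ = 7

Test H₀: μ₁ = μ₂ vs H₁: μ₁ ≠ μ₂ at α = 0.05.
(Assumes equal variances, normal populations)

Answer: t = 2.1227, reject H₀

Derivation:
Pooled variance: s²_p = [33×6² + 16×7²]/(49) = 40.2449
s_p = 6.3439
SE = s_p×√(1/n₁ + 1/n₂) = 6.3439×√(1/34 + 1/17) = 1.8844
t = (x̄₁ - x̄₂)/SE = (78 - 74)/1.8844 = 2.1227
df = 49, t-critical = ±2.010
Decision: reject H₀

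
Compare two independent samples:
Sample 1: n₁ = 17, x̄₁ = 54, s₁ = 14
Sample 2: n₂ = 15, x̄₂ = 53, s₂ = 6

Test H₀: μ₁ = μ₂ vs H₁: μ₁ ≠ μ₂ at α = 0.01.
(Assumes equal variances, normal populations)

Answer: t = 0.2563, fail to reject H₀

Derivation:
Pooled variance: s²_p = [16×14² + 14×6²]/(30) = 121.3333
s_p = 11.0151
SE = s_p×√(1/n₁ + 1/n₂) = 11.0151×√(1/17 + 1/15) = 3.9021
t = (x̄₁ - x̄₂)/SE = (54 - 53)/3.9021 = 0.2563
df = 30, t-critical = ±2.750
Decision: fail to reject H₀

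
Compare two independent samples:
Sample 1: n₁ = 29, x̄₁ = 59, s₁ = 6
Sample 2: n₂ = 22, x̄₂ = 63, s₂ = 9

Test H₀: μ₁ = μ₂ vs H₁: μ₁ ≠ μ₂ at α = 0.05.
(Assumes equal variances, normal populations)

Answer: t = -1.9028, fail to reject H₀

Derivation:
Pooled variance: s²_p = [28×6² + 21×9²]/(49) = 55.2857
s_p = 7.4354
SE = s_p×√(1/n₁ + 1/n₂) = 7.4354×√(1/29 + 1/22) = 2.1022
t = (x̄₁ - x̄₂)/SE = (59 - 63)/2.1022 = -1.9028
df = 49, t-critical = ±2.010
Decision: fail to reject H₀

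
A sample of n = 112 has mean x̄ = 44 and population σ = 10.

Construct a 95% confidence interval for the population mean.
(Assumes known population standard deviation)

Answer: (42.1480, 45.8520)

Derivation:
Confidence level: 95%, α = 0.05
z_0.025 = 1.960
SE = σ/√n = 10/√112 = 0.9449
Margin of error = 1.960 × 0.9449 = 1.8520
CI: x̄ ± margin = 44 ± 1.8520
CI: (42.1480, 45.8520)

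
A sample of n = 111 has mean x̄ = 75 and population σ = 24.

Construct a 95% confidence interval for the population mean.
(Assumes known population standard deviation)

Confidence level: 95%, α = 0.05
z_0.025 = 1.960
SE = σ/√n = 24/√111 = 2.2780
Margin of error = 1.960 × 2.2780 = 4.4649
CI: x̄ ± margin = 75 ± 4.4649
CI: (70.5351, 79.4649)

Answer: (70.5351, 79.4649)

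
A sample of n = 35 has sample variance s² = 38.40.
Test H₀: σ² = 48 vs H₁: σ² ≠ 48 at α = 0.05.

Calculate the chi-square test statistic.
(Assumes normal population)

df = n - 1 = 34
χ² = (n-1)s²/σ₀² = 34×38.40/48 = 27.2000
Critical values: χ²_{0.975,34} = 19.806, χ²_{0.025,34} = 51.966
Rejection region: χ² < 19.806 or χ² > 51.966
Decision: fail to reject H₀

Answer: χ² = 27.2000, fail to reject H₀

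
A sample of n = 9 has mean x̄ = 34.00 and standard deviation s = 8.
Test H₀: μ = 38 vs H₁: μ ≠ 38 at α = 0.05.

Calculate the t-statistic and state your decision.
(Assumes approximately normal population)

Answer: t = -1.5000, fail to reject H₀

Derivation:
df = n - 1 = 8
SE = s/√n = 8/√9 = 2.6667
t = (x̄ - μ₀)/SE = (34.00 - 38)/2.6667 = -1.5000
Critical value: t_{0.025,8} = ±2.306
p-value ≈ 0.1720
Decision: fail to reject H₀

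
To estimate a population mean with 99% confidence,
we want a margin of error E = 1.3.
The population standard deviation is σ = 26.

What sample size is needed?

Answer: n = 2655

Derivation:
z_0.005 = 2.576
n = (z×σ/E)² = (2.576×26/1.3)²
n = 2654.3104
Round up: n = 2655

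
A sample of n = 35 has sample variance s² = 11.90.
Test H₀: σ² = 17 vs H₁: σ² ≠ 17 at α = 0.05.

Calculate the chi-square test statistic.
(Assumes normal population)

df = n - 1 = 34
χ² = (n-1)s²/σ₀² = 34×11.90/17 = 23.8000
Critical values: χ²_{0.975,34} = 19.806, χ²_{0.025,34} = 51.966
Rejection region: χ² < 19.806 or χ² > 51.966
Decision: fail to reject H₀

Answer: χ² = 23.8000, fail to reject H₀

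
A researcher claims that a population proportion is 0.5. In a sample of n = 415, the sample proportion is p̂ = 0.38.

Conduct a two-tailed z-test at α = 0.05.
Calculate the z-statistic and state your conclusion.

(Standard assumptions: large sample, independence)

Answer: z = -4.8892, reject H₀

Derivation:
H₀: p = 0.5, H₁: p ≠ 0.5
Standard error: SE = √(p₀(1-p₀)/n) = √(0.5×0.5/415) = 0.024544
z-statistic: z = (p̂ - p₀)/SE = (0.38 - 0.5)/0.024544 = -4.8892
Critical value: z_0.025 = ±1.960
p-value < 0.0001
Decision: reject H₀ at α = 0.05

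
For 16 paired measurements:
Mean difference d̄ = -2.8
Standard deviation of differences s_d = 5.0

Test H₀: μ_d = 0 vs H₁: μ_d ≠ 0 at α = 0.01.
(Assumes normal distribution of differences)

Answer: t = -2.2400, fail to reject H₀

Derivation:
df = n - 1 = 15
SE = s_d/√n = 5.0/√16 = 1.2500
t = d̄/SE = -2.8/1.2500 = -2.2400
Critical value: t_{0.005,15} = ±2.947
p-value ≈ 0.0407
Decision: fail to reject H₀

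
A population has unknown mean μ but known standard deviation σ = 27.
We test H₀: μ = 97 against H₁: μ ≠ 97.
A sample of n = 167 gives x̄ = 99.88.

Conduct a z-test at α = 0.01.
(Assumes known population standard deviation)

Answer: z = 1.3785, fail to reject H₀

Derivation:
Standard error: SE = σ/√n = 27/√167 = 2.0893
z-statistic: z = (x̄ - μ₀)/SE = (99.88 - 97)/2.0893 = 1.3785
Critical value: ±2.576
p-value = 0.1680
Decision: fail to reject H₀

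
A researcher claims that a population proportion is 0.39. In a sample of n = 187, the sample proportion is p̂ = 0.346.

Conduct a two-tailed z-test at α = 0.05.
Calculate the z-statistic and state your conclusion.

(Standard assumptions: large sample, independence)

H₀: p = 0.39, H₁: p ≠ 0.39
Standard error: SE = √(p₀(1-p₀)/n) = √(0.39×0.61/187) = 0.035668
z-statistic: z = (p̂ - p₀)/SE = (0.346 - 0.39)/0.035668 = -1.2336
Critical value: z_0.025 = ±1.960
p-value = 0.2174
Decision: fail to reject H₀ at α = 0.05

Answer: z = -1.2336, fail to reject H₀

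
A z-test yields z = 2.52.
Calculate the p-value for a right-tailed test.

For z = 2.52:
p = P(Z > 2.52) = 1 - Φ(2.52) = 0.0059

Answer: p-value ≈ 0.0059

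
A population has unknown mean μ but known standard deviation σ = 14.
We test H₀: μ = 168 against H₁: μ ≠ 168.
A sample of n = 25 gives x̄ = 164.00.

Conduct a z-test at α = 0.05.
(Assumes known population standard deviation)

Answer: z = -1.4286, fail to reject H₀

Derivation:
Standard error: SE = σ/√n = 14/√25 = 2.8000
z-statistic: z = (x̄ - μ₀)/SE = (164.00 - 168)/2.8000 = -1.4286
Critical value: ±1.960
p-value = 0.1531
Decision: fail to reject H₀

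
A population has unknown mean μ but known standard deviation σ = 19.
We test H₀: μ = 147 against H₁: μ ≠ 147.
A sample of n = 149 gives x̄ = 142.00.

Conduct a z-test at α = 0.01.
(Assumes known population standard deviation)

Standard error: SE = σ/√n = 19/√149 = 1.5565
z-statistic: z = (x̄ - μ₀)/SE = (142.00 - 147)/1.5565 = -3.2123
Critical value: ±2.576
p-value = 0.0013
Decision: reject H₀

Answer: z = -3.2123, reject H₀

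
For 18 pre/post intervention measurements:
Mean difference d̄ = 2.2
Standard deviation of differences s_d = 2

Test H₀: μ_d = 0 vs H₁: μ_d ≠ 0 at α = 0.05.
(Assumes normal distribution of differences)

df = n - 1 = 17
SE = s_d/√n = 2/√18 = 0.4714
t = d̄/SE = 2.2/0.4714 = 4.6669
Critical value: t_{0.025,17} = ±2.110
p-value ≈ 0.0002
Decision: reject H₀

Answer: t = 4.6669, reject H₀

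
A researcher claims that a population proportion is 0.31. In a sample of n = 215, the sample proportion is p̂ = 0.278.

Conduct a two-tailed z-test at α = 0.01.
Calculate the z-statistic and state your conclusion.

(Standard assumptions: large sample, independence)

Answer: z = -1.0145, fail to reject H₀

Derivation:
H₀: p = 0.31, H₁: p ≠ 0.31
Standard error: SE = √(p₀(1-p₀)/n) = √(0.31×0.69/215) = 0.031542
z-statistic: z = (p̂ - p₀)/SE = (0.278 - 0.31)/0.031542 = -1.0145
Critical value: z_0.005 = ±2.576
p-value = 0.3103
Decision: fail to reject H₀ at α = 0.01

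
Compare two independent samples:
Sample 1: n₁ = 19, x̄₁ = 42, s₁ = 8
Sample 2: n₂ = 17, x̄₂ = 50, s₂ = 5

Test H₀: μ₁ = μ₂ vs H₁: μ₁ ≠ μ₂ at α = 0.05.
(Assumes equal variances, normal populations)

Answer: t = -3.5467, reject H₀

Derivation:
Pooled variance: s²_p = [18×8² + 16×5²]/(34) = 45.6471
s_p = 6.7563
SE = s_p×√(1/n₁ + 1/n₂) = 6.7563×√(1/19 + 1/17) = 2.2556
t = (x̄₁ - x̄₂)/SE = (42 - 50)/2.2556 = -3.5467
df = 34, t-critical = ±2.032
Decision: reject H₀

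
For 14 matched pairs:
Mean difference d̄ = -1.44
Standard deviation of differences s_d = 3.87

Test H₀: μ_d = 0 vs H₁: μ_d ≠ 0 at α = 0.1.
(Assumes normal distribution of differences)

Answer: t = -1.3922, fail to reject H₀

Derivation:
df = n - 1 = 13
SE = s_d/√n = 3.87/√14 = 1.0343
t = d̄/SE = -1.44/1.0343 = -1.3922
Critical value: t_{0.05,13} = ±1.771
p-value ≈ 0.1872
Decision: fail to reject H₀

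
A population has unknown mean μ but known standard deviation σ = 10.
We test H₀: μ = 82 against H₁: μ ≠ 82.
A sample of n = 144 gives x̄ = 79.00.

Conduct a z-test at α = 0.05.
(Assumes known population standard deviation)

Standard error: SE = σ/√n = 10/√144 = 0.8333
z-statistic: z = (x̄ - μ₀)/SE = (79.00 - 82)/0.8333 = -3.6001
Critical value: ±1.960
p-value = 0.0003
Decision: reject H₀

Answer: z = -3.6001, reject H₀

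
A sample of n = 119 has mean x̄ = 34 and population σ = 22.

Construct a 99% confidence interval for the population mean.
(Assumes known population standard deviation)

Confidence level: 99%, α = 0.01
z_0.005 = 2.576
SE = σ/√n = 22/√119 = 2.0167
Margin of error = 2.576 × 2.0167 = 5.1950
CI: x̄ ± margin = 34 ± 5.1950
CI: (28.8050, 39.1950)

Answer: (28.8050, 39.1950)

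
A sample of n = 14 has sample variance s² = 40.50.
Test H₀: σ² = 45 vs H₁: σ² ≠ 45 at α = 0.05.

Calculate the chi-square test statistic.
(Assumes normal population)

df = n - 1 = 13
χ² = (n-1)s²/σ₀² = 13×40.50/45 = 11.7000
Critical values: χ²_{0.975,13} = 5.009, χ²_{0.025,13} = 24.736
Rejection region: χ² < 5.009 or χ² > 24.736
Decision: fail to reject H₀

Answer: χ² = 11.7000, fail to reject H₀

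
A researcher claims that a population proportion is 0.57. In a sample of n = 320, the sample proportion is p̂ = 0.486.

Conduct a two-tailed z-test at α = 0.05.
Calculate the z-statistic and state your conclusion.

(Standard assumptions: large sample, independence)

Answer: z = -3.0351, reject H₀

Derivation:
H₀: p = 0.57, H₁: p ≠ 0.57
Standard error: SE = √(p₀(1-p₀)/n) = √(0.57×0.43/320) = 0.027676
z-statistic: z = (p̂ - p₀)/SE = (0.486 - 0.57)/0.027676 = -3.0351
Critical value: z_0.025 = ±1.960
p-value = 0.0024
Decision: reject H₀ at α = 0.05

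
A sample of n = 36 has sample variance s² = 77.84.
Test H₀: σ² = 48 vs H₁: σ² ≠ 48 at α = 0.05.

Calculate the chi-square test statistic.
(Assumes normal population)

Answer: χ² = 56.7583, reject H₀

Derivation:
df = n - 1 = 35
χ² = (n-1)s²/σ₀² = 35×77.84/48 = 56.7583
Critical values: χ²_{0.975,35} = 20.569, χ²_{0.025,35} = 53.203
Rejection region: χ² < 20.569 or χ² > 53.203
Decision: reject H₀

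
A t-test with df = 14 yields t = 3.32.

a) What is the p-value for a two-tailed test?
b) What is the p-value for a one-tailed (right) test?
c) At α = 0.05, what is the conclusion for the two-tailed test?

Using t-distribution with df = 14:
a) Two-tailed: p = 2×P(T > 3.32) = 0.0051
b) One-tailed: p = P(T > 3.32) = 0.0025
c) 0.0051 < 0.05, reject H₀

Answer: a) 0.0051, b) 0.0025, c) reject H₀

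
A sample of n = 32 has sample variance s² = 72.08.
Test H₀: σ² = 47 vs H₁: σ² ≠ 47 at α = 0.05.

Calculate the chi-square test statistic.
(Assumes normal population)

Answer: χ² = 47.5421, fail to reject H₀

Derivation:
df = n - 1 = 31
χ² = (n-1)s²/σ₀² = 31×72.08/47 = 47.5421
Critical values: χ²_{0.975,31} = 17.539, χ²_{0.025,31} = 48.232
Rejection region: χ² < 17.539 or χ² > 48.232
Decision: fail to reject H₀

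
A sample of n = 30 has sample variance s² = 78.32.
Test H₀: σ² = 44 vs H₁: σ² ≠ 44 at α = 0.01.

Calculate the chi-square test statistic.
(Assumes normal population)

Answer: χ² = 51.6200, fail to reject H₀

Derivation:
df = n - 1 = 29
χ² = (n-1)s²/σ₀² = 29×78.32/44 = 51.6200
Critical values: χ²_{0.995,29} = 13.121, χ²_{0.005,29} = 52.336
Rejection region: χ² < 13.121 or χ² > 52.336
Decision: fail to reject H₀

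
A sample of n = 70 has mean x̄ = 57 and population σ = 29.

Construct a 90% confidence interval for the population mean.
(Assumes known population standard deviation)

Confidence level: 90%, α = 0.1
z_0.05 = 1.645
SE = σ/√n = 29/√70 = 3.4662
Margin of error = 1.645 × 3.4662 = 5.7019
CI: x̄ ± margin = 57 ± 5.7019
CI: (51.2981, 62.7019)

Answer: (51.2981, 62.7019)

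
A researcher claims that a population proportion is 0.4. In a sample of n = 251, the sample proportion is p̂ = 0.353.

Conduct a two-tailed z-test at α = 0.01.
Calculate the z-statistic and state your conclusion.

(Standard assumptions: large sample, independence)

H₀: p = 0.4, H₁: p ≠ 0.4
Standard error: SE = √(p₀(1-p₀)/n) = √(0.4×0.6/251) = 0.030922
z-statistic: z = (p̂ - p₀)/SE = (0.353 - 0.4)/0.030922 = -1.5200
Critical value: z_0.005 = ±2.576
p-value = 0.1285
Decision: fail to reject H₀ at α = 0.01

Answer: z = -1.5200, fail to reject H₀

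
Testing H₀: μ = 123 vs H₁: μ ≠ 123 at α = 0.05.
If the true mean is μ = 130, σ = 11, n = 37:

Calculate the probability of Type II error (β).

Answer: β ≈ 0.0280

Derivation:
SE = σ/√n = 11/√37 = 1.8084
Critical values: μ₀ ± z_0.025×SE = 123 ± 1.960×1.8084
Acceptance region: (119.4555, 126.5445)
Under H₁ (μ = 130): z_high = (126.5445 - 130)/1.8084 = -1.9108, z_low = (119.4555 - 130)/1.8084 = -5.8308
β = P(not reject | H₁) = Φ(-1.9108) - Φ(-5.8308) ≈ 0.0280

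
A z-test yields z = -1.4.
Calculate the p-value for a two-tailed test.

For z = -1.4:
p = 2×P(Z > |-1.4|) = 2×(1 - Φ(1.4)) = 0.1615

Answer: p-value ≈ 0.1615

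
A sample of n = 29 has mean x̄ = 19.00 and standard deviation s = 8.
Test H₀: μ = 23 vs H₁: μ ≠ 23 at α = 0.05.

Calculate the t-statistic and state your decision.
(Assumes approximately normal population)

df = n - 1 = 28
SE = s/√n = 8/√29 = 1.4856
t = (x̄ - μ₀)/SE = (19.00 - 23)/1.4856 = -2.6925
Critical value: t_{0.025,28} = ±2.048
p-value ≈ 0.0118
Decision: reject H₀

Answer: t = -2.6925, reject H₀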